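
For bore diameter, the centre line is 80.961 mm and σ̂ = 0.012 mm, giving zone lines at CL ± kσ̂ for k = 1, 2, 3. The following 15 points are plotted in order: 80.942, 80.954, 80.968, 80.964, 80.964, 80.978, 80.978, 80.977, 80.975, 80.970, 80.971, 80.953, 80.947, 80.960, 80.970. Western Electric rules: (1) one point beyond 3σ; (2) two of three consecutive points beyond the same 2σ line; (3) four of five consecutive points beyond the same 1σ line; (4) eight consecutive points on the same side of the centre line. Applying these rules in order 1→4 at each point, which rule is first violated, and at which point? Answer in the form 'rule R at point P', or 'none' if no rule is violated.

Zone of each point (C = within 1σ̂, B = 1σ̂–2σ̂, A = 2σ̂–3σ̂, * = beyond 3σ̂; sign = side of CL): 1:-B, 2:-C, 3:+C, 4:+C, 5:+C, 6:+B, 7:+B, 8:+B, 9:+B, 10:+C, 11:+C, 12:-C, 13:-B, 14:-C, 15:+C
Rule 3 (four of five consecutive points beyond the same 1σ limit) is satisfied at point 9.

rule 3 at point 9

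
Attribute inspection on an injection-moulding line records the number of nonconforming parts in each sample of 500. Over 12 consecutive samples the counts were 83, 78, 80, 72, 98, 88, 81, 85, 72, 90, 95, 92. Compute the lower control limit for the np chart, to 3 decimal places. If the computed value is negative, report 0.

59.361

p̄ = Σdᵢ / (k·n) = 1014 / (12 × 500) = 0.16900
LCL = np̄ − 3·√(np̄(1−p̄)) = 84.5000 − 3 × 8.3797 = 59.3609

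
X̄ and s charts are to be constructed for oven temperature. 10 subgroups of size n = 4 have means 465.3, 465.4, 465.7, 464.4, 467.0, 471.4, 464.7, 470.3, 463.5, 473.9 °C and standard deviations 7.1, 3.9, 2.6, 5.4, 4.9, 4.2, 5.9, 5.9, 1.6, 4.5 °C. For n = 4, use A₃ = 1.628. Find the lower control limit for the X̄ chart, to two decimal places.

459.67

X̄̄ = (465.3 + 465.4 + 465.7 + 464.4 + 467.0 + 471.4 + 464.7 + 470.3 + 463.5 + 473.9) / 10 = 467.1600
s̄ = (7.1 + 3.9 + 2.6 + 5.4 + 4.9 + 4.2 + 5.9 + 5.9 + 1.6 + 4.5) / 10 = 4.6000
LCL = X̄̄ − A₃·s̄ = 467.1600 − 1.628 × 4.6000 = 459.6712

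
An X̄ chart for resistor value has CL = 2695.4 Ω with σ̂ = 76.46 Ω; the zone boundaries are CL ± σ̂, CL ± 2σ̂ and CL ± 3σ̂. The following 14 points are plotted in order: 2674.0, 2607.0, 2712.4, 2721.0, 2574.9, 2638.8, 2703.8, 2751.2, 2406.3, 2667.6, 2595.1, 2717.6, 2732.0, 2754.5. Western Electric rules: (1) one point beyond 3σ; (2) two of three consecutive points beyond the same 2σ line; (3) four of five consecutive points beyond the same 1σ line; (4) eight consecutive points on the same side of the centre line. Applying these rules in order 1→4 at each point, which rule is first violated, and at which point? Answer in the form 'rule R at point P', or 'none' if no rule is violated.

rule 1 at point 9

Zone of each point (C = within 1σ̂, B = 1σ̂–2σ̂, A = 2σ̂–3σ̂, * = beyond 3σ̂; sign = side of CL): 1:-C, 2:-B, 3:+C, 4:+C, 5:-B, 6:-C, 7:+C, 8:+C, 9:-*, 10:-C, 11:-B, 12:+C, 13:+C, 14:+C
Rule 1 (one point beyond the 3σ limits) is satisfied at point 9.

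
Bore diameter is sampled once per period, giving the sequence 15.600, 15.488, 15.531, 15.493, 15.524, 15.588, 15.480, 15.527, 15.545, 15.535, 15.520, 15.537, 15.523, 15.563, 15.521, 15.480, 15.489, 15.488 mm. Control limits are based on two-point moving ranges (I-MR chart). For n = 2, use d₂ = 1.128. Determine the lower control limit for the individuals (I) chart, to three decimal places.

15.422

X̄ = (15.600 + 15.488 + 15.531 + 15.493 + 15.524 + 15.588 + 15.480 + 15.527 + 15.545 + 15.535 + 15.520 + 15.537 + 15.523 + 15.563 + 15.521 + 15.480 + 15.489 + 15.488) / 18 = 15.5240
Moving ranges: 0.112, 0.043, 0.038, 0.031, 0.064, 0.108, 0.047, 0.018, 0.010, 0.015, 0.017, 0.014, 0.040, 0.042, 0.041, 0.009, 0.001; M̄R̄ = 0.6500 / 17 = 0.0382
LCL = X̄ − 3·M̄R̄/d₂ = 15.5240 − 3 × 0.0382 / 1.128 = 15.4223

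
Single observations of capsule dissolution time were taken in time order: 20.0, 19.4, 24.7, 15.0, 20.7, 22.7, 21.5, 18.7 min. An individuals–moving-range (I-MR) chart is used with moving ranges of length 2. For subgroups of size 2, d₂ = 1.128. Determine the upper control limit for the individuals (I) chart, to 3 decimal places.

30.710

X̄ = (20.0 + 19.4 + 24.7 + 15.0 + 20.7 + 22.7 + 21.5 + 18.7) / 8 = 20.3375
Moving ranges: 0.6, 5.3, 9.7, 5.7, 2.0, 1.2, 2.8; M̄R̄ = 27.3000 / 7 = 3.9000
UCL = X̄ + 3·M̄R̄/d₂ = 20.3375 + 3 × 3.9000 / 1.128 = 30.7098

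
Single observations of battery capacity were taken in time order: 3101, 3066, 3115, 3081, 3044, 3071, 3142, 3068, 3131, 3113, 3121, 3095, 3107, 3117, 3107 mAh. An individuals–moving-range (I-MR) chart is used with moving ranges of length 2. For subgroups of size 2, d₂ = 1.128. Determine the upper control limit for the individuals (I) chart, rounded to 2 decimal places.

3188.65

X̄ = (3101 + 3066 + 3115 + 3081 + 3044 + 3071 + 3142 + 3068 + 3131 + 3113 + 3121 + 3095 + 3107 + 3117 + 3107) / 15 = 3098.6000
Moving ranges: 35, 49, 34, 37, 27, 71, 74, 63, 18, 8, 26, 12, 10, 10; M̄R̄ = 474.0000 / 14 = 33.8571
UCL = X̄ + 3·M̄R̄/d₂ = 3098.6000 + 3 × 33.8571 / 1.128 = 3188.6456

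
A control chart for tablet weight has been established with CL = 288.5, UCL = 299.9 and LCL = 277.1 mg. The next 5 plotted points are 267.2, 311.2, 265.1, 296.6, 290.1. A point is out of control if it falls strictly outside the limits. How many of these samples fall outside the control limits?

Compare each point to [277.1, 299.9]: sample 1 = 267.2 < LCL; sample 2 = 311.2 > UCL; sample 3 = 265.1 < LCL.

3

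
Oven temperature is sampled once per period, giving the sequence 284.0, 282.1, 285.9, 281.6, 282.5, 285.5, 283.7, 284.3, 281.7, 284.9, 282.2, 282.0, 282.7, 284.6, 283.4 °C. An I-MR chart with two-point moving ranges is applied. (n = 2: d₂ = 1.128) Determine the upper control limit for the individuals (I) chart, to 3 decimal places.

X̄ = (284.0 + 282.1 + 285.9 + 281.6 + 282.5 + 285.5 + 283.7 + 284.3 + 281.7 + 284.9 + 282.2 + 282.0 + 282.7 + 284.6 + 283.4) / 15 = 283.4067
Moving ranges: 1.9, 3.8, 4.3, 0.9, 3.0, 1.8, 0.6, 2.6, 3.2, 2.7, 0.2, 0.7, 1.9, 1.2; M̄R̄ = 28.8000 / 14 = 2.0571
UCL = X̄ + 3·M̄R̄/d₂ = 283.4067 + 3 × 2.0571 / 1.128 = 288.8778

288.878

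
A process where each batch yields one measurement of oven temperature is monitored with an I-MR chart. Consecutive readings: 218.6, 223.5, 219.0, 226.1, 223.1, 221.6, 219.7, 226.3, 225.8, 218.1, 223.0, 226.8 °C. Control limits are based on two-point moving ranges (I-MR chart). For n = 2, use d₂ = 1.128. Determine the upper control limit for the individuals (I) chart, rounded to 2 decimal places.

233.85

X̄ = (218.6 + 223.5 + 219.0 + 226.1 + 223.1 + 221.6 + 219.7 + 226.3 + 225.8 + 218.1 + 223.0 + 226.8) / 12 = 222.6333
Moving ranges: 4.9, 4.5, 7.1, 3.0, 1.5, 1.9, 6.6, 0.5, 7.7, 4.9, 3.8; M̄R̄ = 46.4000 / 11 = 4.2182
UCL = X̄ + 3·M̄R̄/d₂ = 222.6333 + 3 × 4.2182 / 1.128 = 233.8519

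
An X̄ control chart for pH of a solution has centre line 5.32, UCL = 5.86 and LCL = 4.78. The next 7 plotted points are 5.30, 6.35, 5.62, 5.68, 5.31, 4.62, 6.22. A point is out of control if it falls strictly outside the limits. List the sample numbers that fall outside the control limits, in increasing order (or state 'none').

2, 6, 7

Compare each point to [4.78, 5.86]: sample 2 = 6.35 > UCL; sample 6 = 4.62 < LCL; sample 7 = 6.22 > UCL.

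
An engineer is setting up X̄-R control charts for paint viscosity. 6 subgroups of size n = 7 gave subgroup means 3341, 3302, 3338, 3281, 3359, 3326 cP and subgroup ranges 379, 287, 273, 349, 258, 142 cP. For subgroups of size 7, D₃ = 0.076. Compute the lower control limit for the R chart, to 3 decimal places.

R̄ = (379 + 287 + 273 + 349 + 258 + 142) / 6 = 1688.0000 / 6 = 281.3333
LCL_R = D₃·R̄ = 0.076 × 281.3333 = 21.3813

21.381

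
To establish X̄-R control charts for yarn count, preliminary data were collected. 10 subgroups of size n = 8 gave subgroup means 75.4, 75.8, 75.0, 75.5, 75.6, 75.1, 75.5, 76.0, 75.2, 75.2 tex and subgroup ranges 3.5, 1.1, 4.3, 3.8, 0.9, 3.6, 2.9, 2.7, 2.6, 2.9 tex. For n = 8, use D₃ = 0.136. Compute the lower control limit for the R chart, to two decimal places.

R̄ = (3.5 + 1.1 + 4.3 + 3.8 + 0.9 + 3.6 + 2.9 + 2.7 + 2.6 + 2.9) / 10 = 28.3000 / 10 = 2.8300
LCL_R = D₃·R̄ = 0.136 × 2.8300 = 0.3849

0.38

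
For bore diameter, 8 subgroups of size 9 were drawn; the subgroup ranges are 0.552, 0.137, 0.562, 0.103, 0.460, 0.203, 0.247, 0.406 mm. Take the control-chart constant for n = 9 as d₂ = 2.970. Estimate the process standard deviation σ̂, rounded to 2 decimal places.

0.11

R̄ = (0.552 + 0.137 + 0.562 + 0.103 + 0.460 + 0.203 + 0.247 + 0.406) / 8 = 0.3338
σ̂ = R̄ / d₂ = 0.3338 / 2.970 = 0.1124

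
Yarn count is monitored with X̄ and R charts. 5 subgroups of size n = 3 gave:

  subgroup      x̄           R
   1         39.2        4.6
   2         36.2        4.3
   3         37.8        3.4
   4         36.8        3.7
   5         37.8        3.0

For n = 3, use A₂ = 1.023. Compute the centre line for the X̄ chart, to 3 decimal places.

37.560

X̄̄ = (39.2 + 36.2 + 37.8 + 36.8 + 37.8) / 5 = 187.8000 / 5 = 37.5600
CL = X̄̄ = 37.5600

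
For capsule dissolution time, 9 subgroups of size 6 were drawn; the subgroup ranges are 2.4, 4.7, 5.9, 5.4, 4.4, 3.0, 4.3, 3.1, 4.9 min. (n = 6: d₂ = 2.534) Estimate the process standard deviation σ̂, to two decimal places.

1.67

R̄ = (2.4 + 4.7 + 5.9 + 5.4 + 4.4 + 3.0 + 4.3 + 3.1 + 4.9) / 9 = 4.2333
σ̂ = R̄ / d₂ = 4.2333 / 2.534 = 1.6706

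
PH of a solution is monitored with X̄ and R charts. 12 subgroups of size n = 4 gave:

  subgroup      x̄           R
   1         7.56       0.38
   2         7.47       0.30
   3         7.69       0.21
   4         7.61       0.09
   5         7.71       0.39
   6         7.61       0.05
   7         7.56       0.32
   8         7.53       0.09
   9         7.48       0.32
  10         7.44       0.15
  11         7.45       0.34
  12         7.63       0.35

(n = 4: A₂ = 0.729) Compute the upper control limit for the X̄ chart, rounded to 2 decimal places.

7.74

X̄̄ = (7.56 + 7.47 + 7.69 + 7.61 + 7.71 + 7.61 + 7.56 + 7.53 + 7.48 + 7.44 + 7.45 + 7.63) / 12 = 90.7400 / 12 = 7.5617
R̄ = (0.38 + 0.30 + 0.21 + 0.09 + 0.39 + 0.05 + 0.32 + 0.09 + 0.32 + 0.15 + 0.34 + 0.35) / 12 = 2.9900 / 12 = 0.2492
UCL = X̄̄ + A₂·R̄ = 7.5617 + 0.729 × 0.2492 = 7.7433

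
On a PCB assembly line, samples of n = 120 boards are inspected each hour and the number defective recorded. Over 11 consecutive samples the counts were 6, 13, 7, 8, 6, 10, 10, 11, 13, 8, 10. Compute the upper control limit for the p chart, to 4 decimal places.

p̄ = Σdᵢ / (k·n) = 102 / (11 × 120) = 0.07727
UCL = p̄ + 3·√(p̄(1−p̄)/n) = 0.07727 + 3 × √(0.07727×0.92273/120) = 0.07727 + 3 × 0.02438 = 0.15040

0.1504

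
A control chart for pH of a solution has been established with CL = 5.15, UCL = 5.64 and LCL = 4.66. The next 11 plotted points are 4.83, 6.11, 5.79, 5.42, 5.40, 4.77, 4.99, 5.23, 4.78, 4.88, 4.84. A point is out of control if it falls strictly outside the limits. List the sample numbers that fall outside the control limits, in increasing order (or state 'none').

2, 3

Compare each point to [4.66, 5.64]: sample 2 = 6.11 > UCL; sample 3 = 5.79 > UCL.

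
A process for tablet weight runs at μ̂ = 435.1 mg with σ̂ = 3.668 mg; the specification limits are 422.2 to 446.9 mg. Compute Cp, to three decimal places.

Cp = (USL − LSL) / (6σ̂) = (446.9 − 422.2) / (6 × 3.668) = 24.7000 / 22.0080 = 1.1223

1.122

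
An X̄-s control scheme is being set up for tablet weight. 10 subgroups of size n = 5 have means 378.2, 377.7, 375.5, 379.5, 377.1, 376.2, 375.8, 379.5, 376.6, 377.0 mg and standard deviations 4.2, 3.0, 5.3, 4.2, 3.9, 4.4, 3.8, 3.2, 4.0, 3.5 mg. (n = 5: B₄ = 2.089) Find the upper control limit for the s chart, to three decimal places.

s̄ = (4.2 + 3.0 + 5.3 + 4.2 + 3.9 + 4.4 + 3.8 + 3.2 + 4.0 + 3.5) / 10 = 3.9500
UCL_s = B₄·s̄ = 2.089 × 3.9500 = 8.2515

8.252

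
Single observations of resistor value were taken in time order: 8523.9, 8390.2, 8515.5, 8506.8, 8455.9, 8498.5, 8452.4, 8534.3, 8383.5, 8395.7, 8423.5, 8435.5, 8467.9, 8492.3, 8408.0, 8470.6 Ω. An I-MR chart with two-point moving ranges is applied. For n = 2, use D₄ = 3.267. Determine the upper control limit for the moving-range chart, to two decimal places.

Moving ranges: 133.7, 125.3, 8.7, 50.9, 42.6, 46.1, 81.9, 150.8, 12.2, 27.8, 12.0, 32.4, 24.4, 84.3, 62.6; M̄R̄ = 895.7000 / 15 = 59.7133
UCL_MR = D₄·M̄R̄ = 3.267 × 59.7133 = 195.0835

195.08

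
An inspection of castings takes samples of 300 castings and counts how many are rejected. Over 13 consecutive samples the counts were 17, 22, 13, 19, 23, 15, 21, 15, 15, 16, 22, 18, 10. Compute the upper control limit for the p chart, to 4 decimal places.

0.0984

p̄ = Σdᵢ / (k·n) = 226 / (13 × 300) = 0.05795
UCL = p̄ + 3·√(p̄(1−p̄)/n) = 0.05795 + 3 × √(0.05795×0.94205/300) = 0.05795 + 3 × 0.01349 = 0.09842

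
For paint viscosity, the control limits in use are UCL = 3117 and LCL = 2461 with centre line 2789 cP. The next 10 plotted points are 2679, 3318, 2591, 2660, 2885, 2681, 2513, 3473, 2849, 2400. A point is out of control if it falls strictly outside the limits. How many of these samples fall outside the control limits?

Compare each point to [2461, 3117]: sample 2 = 3318 > UCL; sample 8 = 3473 > UCL; sample 10 = 2400 < LCL.

3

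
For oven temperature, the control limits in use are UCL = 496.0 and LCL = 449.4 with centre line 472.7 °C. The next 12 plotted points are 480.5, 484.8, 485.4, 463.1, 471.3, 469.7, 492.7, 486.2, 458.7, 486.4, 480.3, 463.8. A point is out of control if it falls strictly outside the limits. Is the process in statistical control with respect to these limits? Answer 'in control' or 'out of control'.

All 12 points lie within [449.4, 496.0].

in control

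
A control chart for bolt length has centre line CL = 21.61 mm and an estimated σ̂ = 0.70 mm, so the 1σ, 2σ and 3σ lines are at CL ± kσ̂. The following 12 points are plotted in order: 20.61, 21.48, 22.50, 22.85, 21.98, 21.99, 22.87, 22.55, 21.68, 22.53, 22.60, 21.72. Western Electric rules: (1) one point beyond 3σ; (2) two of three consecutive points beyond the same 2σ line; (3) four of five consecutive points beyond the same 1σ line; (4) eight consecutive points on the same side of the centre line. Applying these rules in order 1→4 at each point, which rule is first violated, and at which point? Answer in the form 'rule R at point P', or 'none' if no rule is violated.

Zone of each point (C = within 1σ̂, B = 1σ̂–2σ̂, A = 2σ̂–3σ̂, * = beyond 3σ̂; sign = side of CL): 1:-B, 2:-C, 3:+B, 4:+B, 5:+C, 6:+C, 7:+B, 8:+B, 9:+C, 10:+B, 11:+B, 12:+C
Rule 4 (eight consecutive points on the same side of the centre line) is satisfied at point 10.

rule 4 at point 10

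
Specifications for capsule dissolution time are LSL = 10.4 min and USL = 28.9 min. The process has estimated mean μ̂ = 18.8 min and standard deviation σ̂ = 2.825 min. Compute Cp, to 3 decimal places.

Cp = (USL − LSL) / (6σ̂) = (28.9 − 10.4) / (6 × 2.825) = 18.5000 / 16.9500 = 1.0914

1.091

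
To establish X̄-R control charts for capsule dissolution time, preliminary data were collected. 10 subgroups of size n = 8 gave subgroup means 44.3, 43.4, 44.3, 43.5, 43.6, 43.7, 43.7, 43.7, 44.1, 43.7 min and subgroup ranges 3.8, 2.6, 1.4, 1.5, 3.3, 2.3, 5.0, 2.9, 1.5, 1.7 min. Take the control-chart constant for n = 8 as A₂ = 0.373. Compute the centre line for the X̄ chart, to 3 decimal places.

43.800

X̄̄ = (44.3 + 43.4 + 44.3 + 43.5 + 43.6 + 43.7 + 43.7 + 43.7 + 44.1 + 43.7) / 10 = 438.0000 / 10 = 43.8000
CL = X̄̄ = 43.8000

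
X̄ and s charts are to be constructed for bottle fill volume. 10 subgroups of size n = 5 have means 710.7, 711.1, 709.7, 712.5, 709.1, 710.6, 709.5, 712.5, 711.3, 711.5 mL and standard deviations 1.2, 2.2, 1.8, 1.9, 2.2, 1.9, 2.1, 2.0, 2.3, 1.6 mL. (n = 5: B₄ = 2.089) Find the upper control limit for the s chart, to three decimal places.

4.011

s̄ = (1.2 + 2.2 + 1.8 + 1.9 + 2.2 + 1.9 + 2.1 + 2.0 + 2.3 + 1.6) / 10 = 1.9200
UCL_s = B₄·s̄ = 2.089 × 1.9200 = 4.0109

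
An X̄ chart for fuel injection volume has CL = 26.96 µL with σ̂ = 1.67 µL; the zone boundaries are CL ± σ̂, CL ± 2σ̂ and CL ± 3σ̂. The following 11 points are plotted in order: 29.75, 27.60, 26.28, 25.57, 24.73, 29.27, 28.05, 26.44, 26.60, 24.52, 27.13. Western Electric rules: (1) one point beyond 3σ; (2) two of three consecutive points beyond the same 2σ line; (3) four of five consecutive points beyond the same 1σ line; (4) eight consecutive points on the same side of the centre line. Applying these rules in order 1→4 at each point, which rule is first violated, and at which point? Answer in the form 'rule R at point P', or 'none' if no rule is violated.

none

Zone of each point (C = within 1σ̂, B = 1σ̂–2σ̂, A = 2σ̂–3σ̂, * = beyond 3σ̂; sign = side of CL): 1:+B, 2:+C, 3:-C, 4:-C, 5:-B, 6:+B, 7:+C, 8:-C, 9:-C, 10:-B, 11:+C
No rule fires across all 11 points.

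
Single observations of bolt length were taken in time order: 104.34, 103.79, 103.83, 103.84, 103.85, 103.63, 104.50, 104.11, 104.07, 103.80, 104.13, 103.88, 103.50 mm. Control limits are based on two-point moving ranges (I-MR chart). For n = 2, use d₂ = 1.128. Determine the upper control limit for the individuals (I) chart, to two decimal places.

104.69

X̄ = (104.34 + 103.79 + 103.83 + 103.84 + 103.85 + 103.63 + 104.50 + 104.11 + 104.07 + 103.80 + 104.13 + 103.88 + 103.50) / 13 = 103.9438
Moving ranges: 0.55, 0.04, 0.01, 0.01, 0.22, 0.87, 0.39, 0.04, 0.27, 0.33, 0.25, 0.38; M̄R̄ = 3.3600 / 12 = 0.2800
UCL = X̄ + 3·M̄R̄/d₂ = 103.9438 + 3 × 0.2800 / 1.128 = 104.6885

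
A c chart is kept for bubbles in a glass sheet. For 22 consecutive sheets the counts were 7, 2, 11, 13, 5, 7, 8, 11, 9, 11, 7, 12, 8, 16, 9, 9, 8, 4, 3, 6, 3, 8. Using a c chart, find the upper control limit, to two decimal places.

16.55

c̄ = (7 + 2 + 11 + 13 + 5 + 7 + 8 + 11 + 9 + 11 + 7 + 12 + 8 + 16 + 9 + 9 + 8 + 4 + 3 + 6 + 3 + 8) / 22 = 177 / 22 = 8.0455
UCL = c̄ + 3√c̄ = 8.0455 + 3 × √8.0455 = 8.0455 + 3 × 2.8365 = 16.5548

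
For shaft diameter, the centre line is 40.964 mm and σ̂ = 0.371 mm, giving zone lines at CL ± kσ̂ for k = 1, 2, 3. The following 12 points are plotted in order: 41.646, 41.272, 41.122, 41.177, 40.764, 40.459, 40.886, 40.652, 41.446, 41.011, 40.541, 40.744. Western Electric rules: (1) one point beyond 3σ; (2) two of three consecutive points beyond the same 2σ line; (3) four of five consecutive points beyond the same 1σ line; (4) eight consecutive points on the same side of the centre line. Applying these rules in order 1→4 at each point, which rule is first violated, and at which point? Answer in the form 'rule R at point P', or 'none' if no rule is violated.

Zone of each point (C = within 1σ̂, B = 1σ̂–2σ̂, A = 2σ̂–3σ̂, * = beyond 3σ̂; sign = side of CL): 1:+B, 2:+C, 3:+C, 4:+C, 5:-C, 6:-B, 7:-C, 8:-C, 9:+B, 10:+C, 11:-B, 12:-C
No rule fires across all 12 points.

none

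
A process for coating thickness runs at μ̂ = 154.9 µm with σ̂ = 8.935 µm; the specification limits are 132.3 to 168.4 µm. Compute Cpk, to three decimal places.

Cpu = (USL − μ̂) / (3σ̂) = (168.4 − 154.9) / (3 × 8.935) = 0.5036; Cpl = (μ̂ − LSL) / (3σ̂) = (154.9 − 132.3) / (3 × 8.935) = 0.8431; Cpk = min(Cpu, Cpl) = 0.5036

0.504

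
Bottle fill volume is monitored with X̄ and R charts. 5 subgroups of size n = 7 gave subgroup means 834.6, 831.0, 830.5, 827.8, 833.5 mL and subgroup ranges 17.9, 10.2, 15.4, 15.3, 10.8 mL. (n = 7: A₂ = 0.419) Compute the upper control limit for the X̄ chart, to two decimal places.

X̄̄ = (834.6 + 831.0 + 830.5 + 827.8 + 833.5) / 5 = 4157.4000 / 5 = 831.4800
R̄ = (17.9 + 10.2 + 15.4 + 15.3 + 10.8) / 5 = 69.6000 / 5 = 13.9200
UCL = X̄̄ + A₂·R̄ = 831.4800 + 0.419 × 13.9200 = 837.3125

837.31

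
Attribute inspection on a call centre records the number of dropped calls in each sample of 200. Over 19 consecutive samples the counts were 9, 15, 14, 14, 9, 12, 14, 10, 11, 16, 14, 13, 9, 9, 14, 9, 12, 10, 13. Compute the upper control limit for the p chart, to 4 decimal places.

0.1100

p̄ = Σdᵢ / (k·n) = 227 / (19 × 200) = 0.05974
UCL = p̄ + 3·√(p̄(1−p̄)/n) = 0.05974 + 3 × √(0.05974×0.94026/200) = 0.05974 + 3 × 0.01676 = 0.11001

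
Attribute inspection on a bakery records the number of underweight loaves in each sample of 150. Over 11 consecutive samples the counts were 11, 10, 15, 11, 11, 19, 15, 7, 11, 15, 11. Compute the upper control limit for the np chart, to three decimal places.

22.468

p̄ = Σdᵢ / (k·n) = 136 / (11 × 150) = 0.08242
UCL = np̄ + 3·√(np̄(1−p̄)) = 12.3636 + 3 × √(12.3636×0.91758) = 12.3636 + 3 × 3.3682 = 22.4681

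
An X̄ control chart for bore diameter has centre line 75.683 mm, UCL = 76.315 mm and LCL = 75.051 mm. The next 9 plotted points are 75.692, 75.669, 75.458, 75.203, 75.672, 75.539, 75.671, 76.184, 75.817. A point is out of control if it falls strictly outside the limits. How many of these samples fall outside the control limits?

All 9 points lie within [75.051, 76.315].

0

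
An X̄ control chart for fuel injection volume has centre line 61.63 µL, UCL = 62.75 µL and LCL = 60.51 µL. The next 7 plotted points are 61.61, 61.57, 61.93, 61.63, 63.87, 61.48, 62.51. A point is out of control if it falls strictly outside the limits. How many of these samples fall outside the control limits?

Compare each point to [60.51, 62.75]: sample 5 = 63.87 > UCL.

1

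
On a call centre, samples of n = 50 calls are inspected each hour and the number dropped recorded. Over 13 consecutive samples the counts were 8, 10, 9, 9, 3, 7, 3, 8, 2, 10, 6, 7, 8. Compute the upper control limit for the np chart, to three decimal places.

14.250

p̄ = Σdᵢ / (k·n) = 90 / (13 × 50) = 0.13846
UCL = np̄ + 3·√(np̄(1−p̄)) = 6.9231 + 3 × √(6.9231×0.86154) = 6.9231 + 3 × 2.4422 = 14.2498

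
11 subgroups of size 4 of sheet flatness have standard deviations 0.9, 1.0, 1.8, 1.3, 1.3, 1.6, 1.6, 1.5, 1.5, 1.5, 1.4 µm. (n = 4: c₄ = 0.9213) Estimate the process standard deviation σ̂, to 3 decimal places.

s̄ = (0.9 + 1.0 + 1.8 + 1.3 + 1.3 + 1.6 + 1.6 + 1.5 + 1.5 + 1.5 + 1.4) / 11 = 1.4000
σ̂ = s̄ / c₄ = 1.4000 / 0.9213 = 1.5196

1.520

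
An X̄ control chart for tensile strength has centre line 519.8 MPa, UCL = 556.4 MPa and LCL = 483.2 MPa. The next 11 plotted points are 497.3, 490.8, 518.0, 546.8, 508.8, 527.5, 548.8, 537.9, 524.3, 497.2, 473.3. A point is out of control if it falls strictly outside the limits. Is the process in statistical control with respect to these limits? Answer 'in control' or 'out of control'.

Compare each point to [483.2, 556.4]: sample 11 = 473.3 < LCL.

out of control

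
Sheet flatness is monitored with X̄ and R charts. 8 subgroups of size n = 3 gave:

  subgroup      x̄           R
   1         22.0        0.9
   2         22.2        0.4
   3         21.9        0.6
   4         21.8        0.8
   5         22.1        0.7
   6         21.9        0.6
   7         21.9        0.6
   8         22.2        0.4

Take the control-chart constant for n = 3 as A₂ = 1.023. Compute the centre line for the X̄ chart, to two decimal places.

X̄̄ = (22.0 + 22.2 + 21.9 + 21.8 + 22.1 + 21.9 + 21.9 + 22.2) / 8 = 176.0000 / 8 = 22.0000
CL = X̄̄ = 22.0000

22.00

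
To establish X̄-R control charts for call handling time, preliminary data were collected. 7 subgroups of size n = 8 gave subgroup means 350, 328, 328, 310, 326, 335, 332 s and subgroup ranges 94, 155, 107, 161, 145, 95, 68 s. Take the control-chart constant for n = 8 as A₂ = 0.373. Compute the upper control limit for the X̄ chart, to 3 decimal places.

X̄̄ = (350 + 328 + 328 + 310 + 326 + 335 + 332) / 7 = 2309.0000 / 7 = 329.8571
R̄ = (94 + 155 + 107 + 161 + 145 + 95 + 68) / 7 = 825.0000 / 7 = 117.8571
UCL = X̄̄ + A₂·R̄ = 329.8571 + 0.373 × 117.8571 = 373.8179

373.818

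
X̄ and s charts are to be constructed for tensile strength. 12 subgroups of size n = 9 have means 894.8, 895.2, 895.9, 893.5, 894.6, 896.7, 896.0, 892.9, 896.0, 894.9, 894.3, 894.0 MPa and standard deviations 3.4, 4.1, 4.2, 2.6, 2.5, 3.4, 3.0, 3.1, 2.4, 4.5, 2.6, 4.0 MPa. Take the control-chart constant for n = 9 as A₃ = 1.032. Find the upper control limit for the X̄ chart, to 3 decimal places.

898.323

X̄̄ = (894.8 + 895.2 + 895.9 + 893.5 + 894.6 + 896.7 + 896.0 + 892.9 + 896.0 + 894.9 + 894.3 + 894.0) / 12 = 894.9000
s̄ = (3.4 + 4.1 + 4.2 + 2.6 + 2.5 + 3.4 + 3.0 + 3.1 + 2.4 + 4.5 + 2.6 + 4.0) / 12 = 3.3167
UCL = X̄̄ + A₃·s̄ = 894.9000 + 1.032 × 3.3167 = 898.3228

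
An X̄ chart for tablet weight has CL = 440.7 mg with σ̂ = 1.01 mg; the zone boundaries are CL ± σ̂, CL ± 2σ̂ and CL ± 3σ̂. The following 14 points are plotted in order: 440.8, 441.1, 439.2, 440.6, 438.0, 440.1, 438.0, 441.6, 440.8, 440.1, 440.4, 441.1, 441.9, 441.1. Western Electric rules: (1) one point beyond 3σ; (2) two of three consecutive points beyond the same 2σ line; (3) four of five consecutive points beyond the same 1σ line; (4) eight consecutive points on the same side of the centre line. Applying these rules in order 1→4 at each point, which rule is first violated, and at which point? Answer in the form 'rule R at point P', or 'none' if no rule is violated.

Zone of each point (C = within 1σ̂, B = 1σ̂–2σ̂, A = 2σ̂–3σ̂, * = beyond 3σ̂; sign = side of CL): 1:+C, 2:+C, 3:-B, 4:-C, 5:-A, 6:-C, 7:-A, 8:+C, 9:+C, 10:-C, 11:-C, 12:+C, 13:+B, 14:+C
Rule 2 (two of three consecutive points beyond the same 2σ limit) is satisfied at point 7.

rule 2 at point 7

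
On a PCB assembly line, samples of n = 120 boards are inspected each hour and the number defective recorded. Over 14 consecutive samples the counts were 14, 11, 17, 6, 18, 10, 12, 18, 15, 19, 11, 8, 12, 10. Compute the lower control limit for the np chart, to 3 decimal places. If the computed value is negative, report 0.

2.739

p̄ = Σdᵢ / (k·n) = 181 / (14 × 120) = 0.10774
LCL = np̄ − 3·√(np̄(1−p̄)) = 12.9286 − 3 × 3.3964 = 2.7393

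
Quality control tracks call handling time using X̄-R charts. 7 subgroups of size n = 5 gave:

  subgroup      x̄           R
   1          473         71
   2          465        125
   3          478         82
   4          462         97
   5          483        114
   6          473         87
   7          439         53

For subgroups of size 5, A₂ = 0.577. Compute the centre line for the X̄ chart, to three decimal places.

467.571

X̄̄ = (473 + 465 + 478 + 462 + 483 + 473 + 439) / 7 = 3273.0000 / 7 = 467.5714
CL = X̄̄ = 467.5714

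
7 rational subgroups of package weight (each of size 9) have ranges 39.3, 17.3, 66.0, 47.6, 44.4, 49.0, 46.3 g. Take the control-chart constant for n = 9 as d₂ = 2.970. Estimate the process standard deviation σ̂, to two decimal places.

14.91

R̄ = (39.3 + 17.3 + 66.0 + 47.6 + 44.4 + 49.0 + 46.3) / 7 = 44.2714
σ̂ = R̄ / d₂ = 44.2714 / 2.970 = 14.9062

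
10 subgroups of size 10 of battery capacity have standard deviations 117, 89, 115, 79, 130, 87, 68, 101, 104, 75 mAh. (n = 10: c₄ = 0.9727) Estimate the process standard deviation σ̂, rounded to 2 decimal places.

s̄ = (117 + 89 + 115 + 79 + 130 + 87 + 68 + 101 + 104 + 75) / 10 = 96.5000
σ̂ = s̄ / c₄ = 96.5000 / 0.9727 = 99.2084

99.21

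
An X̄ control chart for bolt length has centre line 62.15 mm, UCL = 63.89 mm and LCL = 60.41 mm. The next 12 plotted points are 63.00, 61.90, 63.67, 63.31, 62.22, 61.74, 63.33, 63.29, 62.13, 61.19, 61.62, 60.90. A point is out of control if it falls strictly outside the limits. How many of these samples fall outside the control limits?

All 12 points lie within [60.41, 63.89].

0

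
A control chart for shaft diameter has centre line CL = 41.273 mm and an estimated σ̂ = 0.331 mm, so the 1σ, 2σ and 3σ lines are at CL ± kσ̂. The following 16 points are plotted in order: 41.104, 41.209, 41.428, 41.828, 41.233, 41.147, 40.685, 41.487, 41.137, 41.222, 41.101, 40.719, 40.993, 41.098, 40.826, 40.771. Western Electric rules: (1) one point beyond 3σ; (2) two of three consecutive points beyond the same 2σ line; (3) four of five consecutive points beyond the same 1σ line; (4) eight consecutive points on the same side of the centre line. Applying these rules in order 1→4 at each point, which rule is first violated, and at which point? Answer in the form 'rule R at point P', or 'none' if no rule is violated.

rule 4 at point 16

Zone of each point (C = within 1σ̂, B = 1σ̂–2σ̂, A = 2σ̂–3σ̂, * = beyond 3σ̂; sign = side of CL): 1:-C, 2:-C, 3:+C, 4:+B, 5:-C, 6:-C, 7:-B, 8:+C, 9:-C, 10:-C, 11:-C, 12:-B, 13:-C, 14:-C, 15:-B, 16:-B
Rule 4 (eight consecutive points on the same side of the centre line) is satisfied at point 16.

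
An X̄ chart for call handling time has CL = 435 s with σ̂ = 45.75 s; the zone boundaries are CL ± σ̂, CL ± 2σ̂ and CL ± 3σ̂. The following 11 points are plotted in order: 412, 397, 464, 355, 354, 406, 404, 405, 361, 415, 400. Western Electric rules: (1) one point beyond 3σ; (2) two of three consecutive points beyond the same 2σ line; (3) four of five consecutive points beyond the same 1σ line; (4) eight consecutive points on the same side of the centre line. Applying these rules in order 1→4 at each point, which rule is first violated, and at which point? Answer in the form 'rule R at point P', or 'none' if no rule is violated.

Zone of each point (C = within 1σ̂, B = 1σ̂–2σ̂, A = 2σ̂–3σ̂, * = beyond 3σ̂; sign = side of CL): 1:-C, 2:-C, 3:+C, 4:-B, 5:-B, 6:-C, 7:-C, 8:-C, 9:-B, 10:-C, 11:-C
Rule 4 (eight consecutive points on the same side of the centre line) is satisfied at point 11.

rule 4 at point 11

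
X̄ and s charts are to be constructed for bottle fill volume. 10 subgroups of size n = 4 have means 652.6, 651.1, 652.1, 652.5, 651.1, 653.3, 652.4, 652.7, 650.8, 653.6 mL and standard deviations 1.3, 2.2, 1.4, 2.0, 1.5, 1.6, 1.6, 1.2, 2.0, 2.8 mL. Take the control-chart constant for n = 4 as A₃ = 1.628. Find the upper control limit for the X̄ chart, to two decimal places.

X̄̄ = (652.6 + 651.1 + 652.1 + 652.5 + 651.1 + 653.3 + 652.4 + 652.7 + 650.8 + 653.6) / 10 = 652.2200
s̄ = (1.3 + 2.2 + 1.4 + 2.0 + 1.5 + 1.6 + 1.6 + 1.2 + 2.0 + 2.8) / 10 = 1.7600
UCL = X̄̄ + A₃·s̄ = 652.2200 + 1.628 × 1.7600 = 655.0853

655.09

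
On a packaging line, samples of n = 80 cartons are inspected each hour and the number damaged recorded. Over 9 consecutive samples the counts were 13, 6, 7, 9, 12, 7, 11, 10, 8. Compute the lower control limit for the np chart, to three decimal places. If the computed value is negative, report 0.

p̄ = Σdᵢ / (k·n) = 83 / (9 × 80) = 0.11528
LCL = np̄ − 3·√(np̄(1−p̄)) = 9.2222 − 3 × 2.8564 = 0.6530

0.653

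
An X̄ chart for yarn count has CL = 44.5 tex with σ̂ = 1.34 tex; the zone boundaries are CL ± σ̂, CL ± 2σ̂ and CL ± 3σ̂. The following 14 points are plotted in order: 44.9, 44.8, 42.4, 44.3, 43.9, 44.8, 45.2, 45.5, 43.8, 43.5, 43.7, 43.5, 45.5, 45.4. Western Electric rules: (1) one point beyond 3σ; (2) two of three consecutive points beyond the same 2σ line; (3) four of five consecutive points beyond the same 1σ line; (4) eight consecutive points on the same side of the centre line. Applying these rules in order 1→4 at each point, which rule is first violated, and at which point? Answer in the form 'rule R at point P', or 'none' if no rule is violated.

Zone of each point (C = within 1σ̂, B = 1σ̂–2σ̂, A = 2σ̂–3σ̂, * = beyond 3σ̂; sign = side of CL): 1:+C, 2:+C, 3:-B, 4:-C, 5:-C, 6:+C, 7:+C, 8:+C, 9:-C, 10:-C, 11:-C, 12:-C, 13:+C, 14:+C
No rule fires across all 14 points.

none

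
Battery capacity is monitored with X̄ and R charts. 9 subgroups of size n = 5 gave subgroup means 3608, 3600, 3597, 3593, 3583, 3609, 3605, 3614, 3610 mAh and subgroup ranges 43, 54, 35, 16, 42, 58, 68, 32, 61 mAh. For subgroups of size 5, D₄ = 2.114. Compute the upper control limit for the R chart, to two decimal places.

96.07

R̄ = (43 + 54 + 35 + 16 + 42 + 58 + 68 + 32 + 61) / 9 = 409.0000 / 9 = 45.4444
UCL_R = D₄·R̄ = 2.114 × 45.4444 = 96.0696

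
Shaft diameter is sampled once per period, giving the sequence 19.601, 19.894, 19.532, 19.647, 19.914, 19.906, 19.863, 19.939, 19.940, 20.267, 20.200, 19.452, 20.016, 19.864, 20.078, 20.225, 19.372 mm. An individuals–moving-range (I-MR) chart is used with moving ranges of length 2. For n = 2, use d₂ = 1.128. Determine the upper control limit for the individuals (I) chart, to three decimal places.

X̄ = (19.601 + 19.894 + 19.532 + 19.647 + 19.914 + 19.906 + 19.863 + 19.939 + 19.940 + 20.267 + 20.200 + 19.452 + 20.016 + 19.864 + 20.078 + 20.225 + 19.372) / 17 = 19.8653
Moving ranges: 0.293, 0.362, 0.115, 0.267, 0.008, 0.043, 0.076, 0.001, 0.327, 0.067, 0.748, 0.564, 0.152, 0.214, 0.147, 0.853; M̄R̄ = 4.2370 / 16 = 0.2648
UCL = X̄ + 3·M̄R̄/d₂ = 19.8653 + 3 × 0.2648 / 1.128 = 20.5696

20.570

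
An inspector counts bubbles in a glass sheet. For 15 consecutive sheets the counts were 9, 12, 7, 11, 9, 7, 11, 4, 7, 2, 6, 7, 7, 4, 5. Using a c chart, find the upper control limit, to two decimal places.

15.25

c̄ = (9 + 12 + 7 + 11 + 9 + 7 + 11 + 4 + 7 + 2 + 6 + 7 + 7 + 4 + 5) / 15 = 108 / 15 = 7.2000
UCL = c̄ + 3√c̄ = 7.2000 + 3 × √7.2000 = 7.2000 + 3 × 2.6833 = 15.2498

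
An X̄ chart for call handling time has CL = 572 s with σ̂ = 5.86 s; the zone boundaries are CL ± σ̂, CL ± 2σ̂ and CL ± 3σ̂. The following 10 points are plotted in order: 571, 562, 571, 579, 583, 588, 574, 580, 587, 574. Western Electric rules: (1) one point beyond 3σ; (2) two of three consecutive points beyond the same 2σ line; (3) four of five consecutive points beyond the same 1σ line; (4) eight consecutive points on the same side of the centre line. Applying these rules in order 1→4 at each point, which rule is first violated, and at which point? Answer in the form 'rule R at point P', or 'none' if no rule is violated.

Zone of each point (C = within 1σ̂, B = 1σ̂–2σ̂, A = 2σ̂–3σ̂, * = beyond 3σ̂; sign = side of CL): 1:-C, 2:-B, 3:-C, 4:+B, 5:+B, 6:+A, 7:+C, 8:+B, 9:+A, 10:+C
Rule 3 (four of five consecutive points beyond the same 1σ limit) is satisfied at point 8.

rule 3 at point 8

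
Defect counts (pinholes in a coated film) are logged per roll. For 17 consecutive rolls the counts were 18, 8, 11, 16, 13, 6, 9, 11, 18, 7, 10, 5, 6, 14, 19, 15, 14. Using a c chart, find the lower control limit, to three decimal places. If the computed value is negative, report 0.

c̄ = (18 + 8 + 11 + 16 + 13 + 6 + 9 + 11 + 18 + 7 + 10 + 5 + 6 + 14 + 19 + 15 + 14) / 17 = 200 / 17 = 11.7647
LCL = c̄ − 3√c̄ = 11.7647 − 3 × 3.4300 = 1.4748

1.475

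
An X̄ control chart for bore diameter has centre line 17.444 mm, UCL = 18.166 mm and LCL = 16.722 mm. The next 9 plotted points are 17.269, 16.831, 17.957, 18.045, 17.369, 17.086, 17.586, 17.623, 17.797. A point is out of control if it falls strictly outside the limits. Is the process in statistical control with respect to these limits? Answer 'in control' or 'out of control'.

All 9 points lie within [16.722, 18.166].

in control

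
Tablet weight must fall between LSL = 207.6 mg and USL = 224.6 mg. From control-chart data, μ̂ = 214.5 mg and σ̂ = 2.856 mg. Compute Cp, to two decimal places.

Cp = (USL − LSL) / (6σ̂) = (224.6 − 207.6) / (6 × 2.856) = 17.0000 / 17.1360 = 0.9921

0.99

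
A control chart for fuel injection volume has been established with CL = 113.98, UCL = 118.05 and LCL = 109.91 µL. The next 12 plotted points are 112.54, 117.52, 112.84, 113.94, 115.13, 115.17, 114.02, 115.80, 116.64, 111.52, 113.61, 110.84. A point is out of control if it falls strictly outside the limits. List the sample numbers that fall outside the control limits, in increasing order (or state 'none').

none

All 12 points lie within [109.91, 118.05].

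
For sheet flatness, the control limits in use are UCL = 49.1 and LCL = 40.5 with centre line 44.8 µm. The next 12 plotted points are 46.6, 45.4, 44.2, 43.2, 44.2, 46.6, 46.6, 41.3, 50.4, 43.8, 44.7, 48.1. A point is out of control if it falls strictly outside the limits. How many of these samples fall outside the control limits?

Compare each point to [40.5, 49.1]: sample 9 = 50.4 > UCL.

1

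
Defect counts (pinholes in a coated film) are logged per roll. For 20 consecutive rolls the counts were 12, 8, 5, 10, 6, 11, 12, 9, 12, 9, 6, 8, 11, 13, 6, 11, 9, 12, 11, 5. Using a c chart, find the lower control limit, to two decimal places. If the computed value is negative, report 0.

0.15

c̄ = (12 + 8 + 5 + 10 + 6 + 11 + 12 + 9 + 12 + 9 + 6 + 8 + 11 + 13 + 6 + 11 + 9 + 12 + 11 + 5) / 20 = 186 / 20 = 9.3000
LCL = c̄ − 3√c̄ = 9.3000 − 3 × 3.0496 = 0.1512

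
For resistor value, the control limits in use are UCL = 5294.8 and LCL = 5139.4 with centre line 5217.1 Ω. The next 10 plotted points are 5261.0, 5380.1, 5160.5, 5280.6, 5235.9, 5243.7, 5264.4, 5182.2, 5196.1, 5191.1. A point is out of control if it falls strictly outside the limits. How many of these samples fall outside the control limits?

1

Compare each point to [5139.4, 5294.8]: sample 2 = 5380.1 > UCL.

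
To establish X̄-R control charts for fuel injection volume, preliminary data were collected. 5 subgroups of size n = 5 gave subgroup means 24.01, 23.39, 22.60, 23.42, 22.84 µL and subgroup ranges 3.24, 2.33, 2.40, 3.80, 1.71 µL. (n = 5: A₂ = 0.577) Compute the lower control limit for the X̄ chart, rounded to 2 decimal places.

21.70

X̄̄ = (24.01 + 23.39 + 22.60 + 23.42 + 22.84) / 5 = 116.2600 / 5 = 23.2520
R̄ = (3.24 + 2.33 + 2.40 + 3.80 + 1.71) / 5 = 13.4800 / 5 = 2.6960
LCL = X̄̄ − A₂·R̄ = 23.2520 − 0.577 × 2.6960 = 21.6964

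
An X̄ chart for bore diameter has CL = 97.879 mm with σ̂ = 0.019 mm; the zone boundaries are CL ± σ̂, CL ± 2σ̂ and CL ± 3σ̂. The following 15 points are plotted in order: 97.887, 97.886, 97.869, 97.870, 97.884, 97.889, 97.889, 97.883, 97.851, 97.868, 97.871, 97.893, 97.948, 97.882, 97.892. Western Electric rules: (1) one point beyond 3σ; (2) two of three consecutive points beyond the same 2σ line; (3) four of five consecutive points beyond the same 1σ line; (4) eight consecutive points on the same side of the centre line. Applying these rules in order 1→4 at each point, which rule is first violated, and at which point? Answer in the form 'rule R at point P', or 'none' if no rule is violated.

Zone of each point (C = within 1σ̂, B = 1σ̂–2σ̂, A = 2σ̂–3σ̂, * = beyond 3σ̂; sign = side of CL): 1:+C, 2:+C, 3:-C, 4:-C, 5:+C, 6:+C, 7:+C, 8:+C, 9:-B, 10:-C, 11:-C, 12:+C, 13:+*, 14:+C, 15:+C
Rule 1 (one point beyond the 3σ limits) is satisfied at point 13.

rule 1 at point 13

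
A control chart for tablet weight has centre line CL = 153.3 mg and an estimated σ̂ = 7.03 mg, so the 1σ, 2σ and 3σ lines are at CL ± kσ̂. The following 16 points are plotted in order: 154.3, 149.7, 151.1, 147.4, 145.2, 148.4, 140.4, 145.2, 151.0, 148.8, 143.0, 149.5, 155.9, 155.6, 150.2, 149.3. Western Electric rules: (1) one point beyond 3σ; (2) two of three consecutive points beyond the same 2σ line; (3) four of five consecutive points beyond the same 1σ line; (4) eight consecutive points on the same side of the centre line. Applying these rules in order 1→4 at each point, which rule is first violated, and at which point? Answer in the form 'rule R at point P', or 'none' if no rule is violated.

rule 4 at point 9

Zone of each point (C = within 1σ̂, B = 1σ̂–2σ̂, A = 2σ̂–3σ̂, * = beyond 3σ̂; sign = side of CL): 1:+C, 2:-C, 3:-C, 4:-C, 5:-B, 6:-C, 7:-B, 8:-B, 9:-C, 10:-C, 11:-B, 12:-C, 13:+C, 14:+C, 15:-C, 16:-C
Rule 4 (eight consecutive points on the same side of the centre line) is satisfied at point 9.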